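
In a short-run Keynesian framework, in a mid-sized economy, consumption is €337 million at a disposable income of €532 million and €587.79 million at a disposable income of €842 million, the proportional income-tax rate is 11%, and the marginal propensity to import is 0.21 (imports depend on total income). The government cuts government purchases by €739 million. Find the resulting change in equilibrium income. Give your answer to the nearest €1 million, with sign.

MPC = ΔC/ΔYd = (587.79 − 337)/(842 − 532) = 250.79/310 = 0.809.
Spending multiplier = 1/(1 − c(1−t) + m) = 1/(1 − 0.809×0.89 + 0.21) = 1/0.48999 ≈ 2.041.
ΔY = k × ΔG = (−€739 million) / 0.48999 ≈ −€1,508 million.

−€1,508 million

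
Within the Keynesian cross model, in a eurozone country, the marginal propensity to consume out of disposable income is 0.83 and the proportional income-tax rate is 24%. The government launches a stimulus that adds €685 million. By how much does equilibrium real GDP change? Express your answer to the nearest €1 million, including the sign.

+€1,855 million

Spending multiplier = 1/(1 − c(1−t)) = 1/(1 − 0.83×0.76) = 1/0.3692 ≈ 2.709.
ΔY = k × ΔG = (+€685 million) / 0.3692 ≈ +€1,855 million.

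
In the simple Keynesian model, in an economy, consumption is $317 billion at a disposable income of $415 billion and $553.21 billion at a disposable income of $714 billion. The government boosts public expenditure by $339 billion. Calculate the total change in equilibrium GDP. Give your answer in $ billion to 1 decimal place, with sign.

+$1,614.3 billion

MPC = ΔC/ΔYd = (553.21 − 317)/(714 − 415) = 236.21/299 = 0.79.
Government-spending multiplier = 1/(1 − MPC) = 1/(1 − 0.79) = 1/0.21 ≈ 4.762.
ΔY = k × ΔG = (+$339 billion) / 0.21 ≈ +$1,614.3 billion.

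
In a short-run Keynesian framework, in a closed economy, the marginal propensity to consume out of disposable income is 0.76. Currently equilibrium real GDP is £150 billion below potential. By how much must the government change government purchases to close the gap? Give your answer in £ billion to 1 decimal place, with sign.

+£36.0 billion

Spending multiplier = 1/(1 − MPC) = 1/(1 − 0.76) = 1/0.24 ≈ 4.167.
Need ΔY = +£150 billion, so ΔG = ΔY/k = (+£150 billion) × 0.24 = +£36 billion.
The government should increase government purchases by £36 billion.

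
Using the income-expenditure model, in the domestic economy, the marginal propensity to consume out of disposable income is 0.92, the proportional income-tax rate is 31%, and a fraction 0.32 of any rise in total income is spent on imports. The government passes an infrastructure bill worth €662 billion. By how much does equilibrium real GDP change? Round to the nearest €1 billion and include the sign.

+€966 billion

Expenditure multiplier = 1/(1 − c(1−t) + m) = 1/(1 − 0.92×0.69 + 0.32) = 1/0.6852 ≈ 1.459.
ΔY = k × ΔG = (+€662 billion) / 0.6852 ≈ +€966 billion.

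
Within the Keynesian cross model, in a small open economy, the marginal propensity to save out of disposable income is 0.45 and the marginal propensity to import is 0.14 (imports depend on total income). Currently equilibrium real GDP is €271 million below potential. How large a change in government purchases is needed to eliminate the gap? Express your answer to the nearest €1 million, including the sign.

+€160 million

MPC = 1 − MPS = 1 − 0.45 = 0.55.
Spending multiplier = 1/(1 − c + m) = 1/(1 − 0.55 + 0.14) = 1/0.59 ≈ 1.695.
Need ΔY = +€271 million, so ΔG = ΔY/k = (+€271 million) × 0.59 ≈ +€160 million.
The government should increase government purchases by €160 million.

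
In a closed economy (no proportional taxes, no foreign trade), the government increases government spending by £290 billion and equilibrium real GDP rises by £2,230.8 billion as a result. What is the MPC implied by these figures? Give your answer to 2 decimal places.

Implied spending multiplier k = ΔY/ΔG = 2,230.8/290 ≈ 7.6924.
Since k = 1/(1 − MPC), MPC = 1 − 1/k = 1 − ΔG/ΔY = 1 − 290/2,230.8 ≈ 0.87.

0.87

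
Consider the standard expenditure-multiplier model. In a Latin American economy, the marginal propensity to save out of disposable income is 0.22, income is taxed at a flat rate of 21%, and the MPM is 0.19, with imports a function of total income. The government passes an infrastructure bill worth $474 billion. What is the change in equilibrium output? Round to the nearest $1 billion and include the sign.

+$826 billion

MPC = 1 − MPS = 1 − 0.22 = 0.78.
Spending multiplier = 1/(1 − c(1−t) + m) = 1/(1 − 0.78×0.79 + 0.19) = 1/0.5738 ≈ 1.743.
ΔY = k × ΔG = (+$474 billion) / 0.5738 ≈ +$826 billion.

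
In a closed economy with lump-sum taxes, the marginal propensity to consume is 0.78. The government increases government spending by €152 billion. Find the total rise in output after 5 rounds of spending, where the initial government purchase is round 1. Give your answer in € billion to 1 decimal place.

Round 1 adds ΔG = €152 billion; each later round is MPC = 0.78 times the previous.
After 5 rounds: 152 + 118.56 + 92.4768 + 72.131904 + 56.26288512 = ΔG·(1 − c^5)/(1 − c) = 152 × (1 − 0.2887174368)/0.22 ≈ €491.4 billion.

€491.4 billion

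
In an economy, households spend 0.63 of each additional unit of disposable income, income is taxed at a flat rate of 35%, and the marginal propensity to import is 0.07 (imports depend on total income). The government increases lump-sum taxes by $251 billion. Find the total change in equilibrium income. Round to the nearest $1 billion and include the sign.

−$239 billion

A lump-sum tax change of +$251 billion shifts disposable income by −$251 billion; first-round consumption changes by −c × ΔT = −0.63 × (+$251 billion) = −$158.13 billion.
Expenditure multiplier = 1/(1 − c(1−t) + m) = 1/(1 − 0.63×0.65 + 0.07) = 1/0.6605 ≈ 1.514.
The tax multiplier is −c × k ≈ −0.954, so ΔY = k × (−c·ΔT) = (−$158.13 billion) / 0.6605 ≈ −$239 billion.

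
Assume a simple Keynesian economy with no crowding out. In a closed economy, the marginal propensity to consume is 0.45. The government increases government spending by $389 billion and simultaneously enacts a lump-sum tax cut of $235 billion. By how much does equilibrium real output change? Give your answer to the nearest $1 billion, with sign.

Expenditure multiplier = 1/(1 − MPC) = 1/(1 − 0.45) = 1/0.55 ≈ 1.818.
ΔG contributes k·ΔG = (+$389 billion) / 0.55 ≈ +$707.3 billion.
ΔT of −$235 billion changes first-round spending by −c·ΔT = +$105.75 billion, contributing k·(−c·ΔT) = (+$105.75 billion) / 0.55 ≈ +$192.3 billion.
Net ΔY = k(ΔG − c·ΔT) = (+$494.75 billion) / 0.55 ≈ +$900 billion.

+$900 billion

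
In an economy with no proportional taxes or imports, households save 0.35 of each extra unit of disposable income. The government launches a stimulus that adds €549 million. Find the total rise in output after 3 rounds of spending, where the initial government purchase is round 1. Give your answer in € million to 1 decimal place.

MPC = 1 − MPS = 1 − 0.35 = 0.65.
Round 1 adds ΔG = €549 million; each later round is MPC = 0.65 times the previous.
After 3 rounds: 549 + 356.85 + 231.9525 = ΔG·(1 − c^3)/(1 − c) = 549 × (1 − 0.274625)/0.35 ≈ €1,137.8 million.

€1,137.8 million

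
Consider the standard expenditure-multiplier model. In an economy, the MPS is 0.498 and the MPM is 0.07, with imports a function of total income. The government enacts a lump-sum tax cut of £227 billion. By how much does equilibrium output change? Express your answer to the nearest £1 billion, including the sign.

+£201 billion

MPC = 1 − MPS = 1 − 0.498 = 0.502.
A lump-sum tax change of −£227 billion shifts disposable income by +£227 billion; first-round consumption changes by −c × ΔT = −0.502 × (−£227 billion) = +£113.954 billion.
Expenditure multiplier = 1/(1 − c + m) = 1/(1 − 0.502 + 0.07) = 1/0.568 ≈ 1.761.
The tax multiplier is −c × k ≈ −0.884, so ΔY = k × (−c·ΔT) = (+£113.954 billion) / 0.568 ≈ +£201 billion.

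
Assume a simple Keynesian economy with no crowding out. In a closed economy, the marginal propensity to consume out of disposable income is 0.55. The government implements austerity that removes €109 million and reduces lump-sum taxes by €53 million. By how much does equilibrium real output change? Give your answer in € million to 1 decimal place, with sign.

−€177.4 million

Expenditure multiplier = 1/(1 − MPC) = 1/(1 − 0.55) = 1/0.45 ≈ 2.222.
ΔG contributes k·ΔG = (−€109 million) / 0.45 ≈ −€242.2 million.
ΔT of −€53 million changes first-round spending by −c·ΔT = +€29.15 million, contributing k·(−c·ΔT) = (+€29.15 million) / 0.45 ≈ +€64.8 million.
Net ΔY = k(ΔG − c·ΔT) = (−€79.85 million) / 0.45 ≈ −€177.4 million.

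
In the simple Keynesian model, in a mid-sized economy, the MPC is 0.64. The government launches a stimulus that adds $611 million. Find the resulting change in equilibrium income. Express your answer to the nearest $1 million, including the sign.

Expenditure multiplier = 1/(1 − MPC) = 1/(1 − 0.64) = 1/0.36 ≈ 2.778.
ΔY = k × ΔG = (+$611 million) / 0.36 ≈ +$1,697 million.

+$1,697 million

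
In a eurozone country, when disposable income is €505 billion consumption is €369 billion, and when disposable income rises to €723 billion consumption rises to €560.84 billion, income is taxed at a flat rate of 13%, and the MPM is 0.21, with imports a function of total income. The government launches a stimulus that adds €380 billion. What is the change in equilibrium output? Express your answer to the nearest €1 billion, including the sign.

+€855 billion

MPC = ΔC/ΔYd = (560.84 − 369)/(723 − 505) = 191.84/218 = 0.88.
Government-spending multiplier = 1/(1 − c(1−t) + m) = 1/(1 − 0.88×0.87 + 0.21) = 1/0.4444 ≈ 2.25.
ΔY = k × ΔG = (+€380 billion) / 0.4444 ≈ +€855 billion.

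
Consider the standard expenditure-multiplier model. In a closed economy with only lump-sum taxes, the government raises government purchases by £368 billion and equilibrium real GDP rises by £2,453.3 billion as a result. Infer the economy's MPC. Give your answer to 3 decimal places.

0.850

Implied spending multiplier k = ΔY/ΔG = 2,453.3/368 ≈ 6.6666.
Since k = 1/(1 − MPC), MPC = 1 − 1/k = 1 − ΔG/ΔY = 1 − 368/2,453.3 ≈ 0.850.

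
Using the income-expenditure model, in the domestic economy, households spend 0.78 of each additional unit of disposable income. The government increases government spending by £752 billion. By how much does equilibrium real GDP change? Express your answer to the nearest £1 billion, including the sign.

Expenditure multiplier = 1/(1 − MPC) = 1/(1 − 0.78) = 1/0.22 ≈ 4.545.
ΔY = k × ΔG = (+£752 billion) / 0.22 ≈ +£3,418 billion.

+£3,418 billion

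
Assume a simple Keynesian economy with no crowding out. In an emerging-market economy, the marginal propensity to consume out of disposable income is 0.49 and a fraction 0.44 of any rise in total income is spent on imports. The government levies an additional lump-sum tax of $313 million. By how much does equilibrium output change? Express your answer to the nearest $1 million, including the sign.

−$161 million

A lump-sum tax change of +$313 million shifts disposable income by −$313 million; first-round consumption changes by −c × ΔT = −0.49 × (+$313 million) = −$153.37 million.
Expenditure multiplier = 1/(1 − c + m) = 1/(1 − 0.49 + 0.44) = 1/0.95 ≈ 1.053.
The tax multiplier is −c × k ≈ −0.516, so ΔY = k × (−c·ΔT) = (−$153.37 million) / 0.95 ≈ −$161 million.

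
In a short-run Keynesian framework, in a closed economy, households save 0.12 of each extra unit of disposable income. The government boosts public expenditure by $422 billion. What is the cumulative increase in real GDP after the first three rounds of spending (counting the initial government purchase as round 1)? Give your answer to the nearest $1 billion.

MPC = 1 − MPS = 1 − 0.12 = 0.88.
Round 1 adds ΔG = $422 billion; each later round is MPC = 0.88 times the previous.
After 3 rounds: 422 + 371.36 + 326.7968 = ΔG·(1 − c^3)/(1 − c) = 422 × (1 − 0.681472)/0.12 ≈ $1,120 billion.

$1,120 billion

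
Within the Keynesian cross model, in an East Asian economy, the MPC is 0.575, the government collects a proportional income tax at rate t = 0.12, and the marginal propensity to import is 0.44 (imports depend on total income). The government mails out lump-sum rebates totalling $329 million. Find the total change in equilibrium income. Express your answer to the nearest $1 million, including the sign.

A lump-sum tax change of −$329 million shifts disposable income by +$329 million; first-round consumption changes by −c × ΔT = −0.575 × (−$329 million) = +$189.175 million.
Expenditure multiplier = 1/(1 − c(1−t) + m) = 1/(1 − 0.575×0.88 + 0.44) = 1/0.934 ≈ 1.071.
The tax multiplier is −c × k ≈ −0.616, so ΔY = k × (−c·ΔT) = (+$189.175 million) / 0.934 ≈ +$203 million.

+$203 million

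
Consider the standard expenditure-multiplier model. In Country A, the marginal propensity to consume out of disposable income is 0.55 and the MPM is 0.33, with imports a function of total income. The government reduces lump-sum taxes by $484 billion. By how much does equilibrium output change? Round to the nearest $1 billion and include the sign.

+$341 billion

A lump-sum tax change of −$484 billion shifts disposable income by +$484 billion; first-round consumption changes by −c × ΔT = −0.55 × (−$484 billion) = +$266.2 billion.
Expenditure multiplier = 1/(1 − c + m) = 1/(1 − 0.55 + 0.33) = 1/0.78 ≈ 1.282.
The tax multiplier is −c × k ≈ −0.705, so ΔY = k × (−c·ΔT) = (+$266.2 billion) / 0.78 ≈ +$341 billion.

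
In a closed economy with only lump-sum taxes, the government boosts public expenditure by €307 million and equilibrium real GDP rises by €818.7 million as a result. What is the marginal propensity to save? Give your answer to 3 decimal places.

0.375

Implied spending multiplier k = ΔY/ΔG = 818.7/307 ≈ 2.6668.
Since k = 1/(1 − MPC), MPC = 1 − 1/k = 1 − ΔG/ΔY = 1 − 307/818.7 ≈ 0.625.
MPS = 1 − MPC = 0.375.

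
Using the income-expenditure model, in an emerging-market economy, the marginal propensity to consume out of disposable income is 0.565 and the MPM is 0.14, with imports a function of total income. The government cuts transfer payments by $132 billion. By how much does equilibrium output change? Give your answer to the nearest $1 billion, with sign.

−$130 billion

The transfer change shifts disposable income by −$132 billion, so first-round consumption changes by c·ΔTR = 0.565 × (−$132 billion) = −$74.58 billion.
Expenditure multiplier = 1/(1 − c + m) = 1/(1 − 0.565 + 0.14) = 1/0.575 ≈ 1.739.
The transfer multiplier is c × k ≈ 0.983, so ΔY = k × (c·ΔTR) = (−$74.58 billion) / 0.575 ≈ −$130 billion.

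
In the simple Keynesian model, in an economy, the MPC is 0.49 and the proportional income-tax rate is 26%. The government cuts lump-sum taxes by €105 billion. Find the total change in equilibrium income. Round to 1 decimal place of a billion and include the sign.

+€80.7 billion

A lump-sum tax change of −€105 billion shifts disposable income by +€105 billion; first-round consumption changes by −c × ΔT = −0.49 × (−€105 billion) = +€51.45 billion.
Expenditure multiplier = 1/(1 − c(1−t)) = 1/(1 − 0.49×0.74) = 1/0.6374 ≈ 1.569.
The tax multiplier is −c × k ≈ −0.769, so ΔY = k × (−c·ΔT) = (+€51.45 billion) / 0.6374 ≈ +€80.7 billion.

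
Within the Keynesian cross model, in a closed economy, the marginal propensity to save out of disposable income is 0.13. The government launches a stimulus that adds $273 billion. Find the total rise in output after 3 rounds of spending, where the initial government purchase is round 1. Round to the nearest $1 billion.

$717 billion

MPC = 1 − MPS = 1 − 0.13 = 0.87.
Round 1 adds ΔG = $273 billion; each later round is MPC = 0.87 times the previous.
After 3 rounds: 273 + 237.51 + 206.6337 = ΔG·(1 − c^3)/(1 − c) = 273 × (1 − 0.658503)/0.13 ≈ $717 billion.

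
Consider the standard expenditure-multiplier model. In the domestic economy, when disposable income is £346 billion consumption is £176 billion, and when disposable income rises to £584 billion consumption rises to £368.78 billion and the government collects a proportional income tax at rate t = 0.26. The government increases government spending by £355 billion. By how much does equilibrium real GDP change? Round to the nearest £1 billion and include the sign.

+£886 billion

MPC = ΔC/ΔYd = (368.78 − 176)/(584 − 346) = 192.78/238 = 0.81.
Spending multiplier = 1/(1 − c(1−t)) = 1/(1 − 0.81×0.74) = 1/0.4006 ≈ 2.496.
ΔY = k × ΔG = (+£355 billion) / 0.4006 ≈ +£886 billion.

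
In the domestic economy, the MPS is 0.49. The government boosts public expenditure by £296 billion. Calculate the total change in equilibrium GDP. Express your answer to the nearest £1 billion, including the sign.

+£604 billion

MPC = 1 − MPS = 1 − 0.49 = 0.51.
Expenditure multiplier = 1/(1 − MPC) = 1/(1 − 0.51) = 1/0.49 ≈ 2.041.
ΔY = k × ΔG = (+£296 billion) / 0.49 ≈ +£604 billion.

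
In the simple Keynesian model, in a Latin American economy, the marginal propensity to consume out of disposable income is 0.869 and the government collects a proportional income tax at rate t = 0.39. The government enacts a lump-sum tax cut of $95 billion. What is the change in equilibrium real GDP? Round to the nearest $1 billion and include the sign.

+$176 billion

A lump-sum tax change of −$95 billion shifts disposable income by +$95 billion; first-round consumption changes by −c × ΔT = −0.869 × (−$95 billion) = +$82.555 billion.
Expenditure multiplier = 1/(1 − c(1−t)) = 1/(1 − 0.869×0.61) = 1/0.46991 ≈ 2.128.
The tax multiplier is −c × k ≈ −1.849, so ΔY = k × (−c·ΔT) = (+$82.555 billion) / 0.46991 ≈ +$176 billion.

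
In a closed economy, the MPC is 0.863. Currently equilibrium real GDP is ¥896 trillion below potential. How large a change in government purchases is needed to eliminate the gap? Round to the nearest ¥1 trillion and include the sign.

+¥123 trillion

Spending multiplier = 1/(1 − MPC) = 1/(1 − 0.863) = 1/0.137 ≈ 7.299.
Need ΔY = +¥896 trillion, so ΔG = ΔY/k = (+¥896 trillion) × 0.137 ≈ +¥123 trillion.
The government should increase government purchases by ¥123 trillion.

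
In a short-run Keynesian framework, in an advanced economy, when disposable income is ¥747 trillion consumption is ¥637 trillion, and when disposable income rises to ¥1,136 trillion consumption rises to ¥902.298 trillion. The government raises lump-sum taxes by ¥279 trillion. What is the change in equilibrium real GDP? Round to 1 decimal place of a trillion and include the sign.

MPC = ΔC/ΔYd = (902.298 − 637)/(1,136 − 747) = 265.298/389 = 0.682.
A lump-sum tax change of +¥279 trillion shifts disposable income by −¥279 trillion; first-round consumption changes by −c × ΔT = −0.682 × (+¥279 trillion) = −¥190.278 trillion.
Expenditure multiplier = 1/(1 − MPC) = 1/(1 − 0.682) = 1/0.318 ≈ 3.145.
The tax multiplier is −c × k ≈ −2.145, so ΔY = k × (−c·ΔT) = (−¥190.278 trillion) / 0.318 ≈ −¥598.4 trillion.

−¥598.4 trillion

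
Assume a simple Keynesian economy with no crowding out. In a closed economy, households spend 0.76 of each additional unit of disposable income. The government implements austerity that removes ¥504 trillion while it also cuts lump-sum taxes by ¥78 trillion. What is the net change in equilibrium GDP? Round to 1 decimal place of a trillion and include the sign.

Expenditure multiplier = 1/(1 − MPC) = 1/(1 − 0.76) = 1/0.24 ≈ 4.167.
ΔG contributes k·ΔG = (−¥504 trillion) / 0.24 = −¥2,100 trillion.
ΔT of −¥78 trillion changes first-round spending by −c·ΔT = +¥59.28 trillion, contributing k·(−c·ΔT) = (+¥59.28 trillion) / 0.24 = +¥247 trillion.
Net ΔY = k(ΔG − c·ΔT) = (−¥444.72 trillion) / 0.24 = −¥1,853 trillion.

−¥1,853.0 trillion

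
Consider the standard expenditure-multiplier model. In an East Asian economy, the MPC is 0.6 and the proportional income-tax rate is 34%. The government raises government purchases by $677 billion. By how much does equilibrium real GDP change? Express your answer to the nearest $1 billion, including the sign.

+$1,121 billion

Spending multiplier = 1/(1 − c(1−t)) = 1/(1 − 0.6×0.66) = 1/0.604 ≈ 1.656.
ΔY = k × ΔG = (+$677 billion) / 0.604 ≈ +$1,121 billion.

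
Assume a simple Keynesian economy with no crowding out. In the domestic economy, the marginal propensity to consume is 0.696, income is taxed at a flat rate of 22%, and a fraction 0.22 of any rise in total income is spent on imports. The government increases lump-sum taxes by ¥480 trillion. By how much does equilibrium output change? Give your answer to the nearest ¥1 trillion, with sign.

A lump-sum tax change of +¥480 trillion shifts disposable income by −¥480 trillion; first-round consumption changes by −c × ΔT = −0.696 × (+¥480 trillion) = −¥334.08 trillion.
Expenditure multiplier = 1/(1 − c(1−t) + m) = 1/(1 − 0.696×0.78 + 0.22) = 1/0.67712 ≈ 1.477.
The tax multiplier is −c × k ≈ −1.028, so ΔY = k × (−c·ΔT) = (−¥334.08 trillion) / 0.67712 ≈ −¥493 trillion.

−¥493 trillion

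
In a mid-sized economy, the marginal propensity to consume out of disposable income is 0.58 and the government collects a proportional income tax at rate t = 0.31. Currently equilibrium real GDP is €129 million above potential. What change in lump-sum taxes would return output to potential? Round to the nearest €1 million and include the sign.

+€133 million

Spending multiplier = 1/(1 − c(1−t)) = 1/(1 − 0.58×0.69) = 1/0.5998 ≈ 1.667.
Tax multiplier = −c·k = −0.58/0.5998 ≈ −0.967. Need ΔY = −€129 million, so ΔT = ΔY/(−c·k) = −(−€129 million) × 0.5998 / 0.58 ≈ +€133 million.
The government should raise lump-sum taxes by €133 million.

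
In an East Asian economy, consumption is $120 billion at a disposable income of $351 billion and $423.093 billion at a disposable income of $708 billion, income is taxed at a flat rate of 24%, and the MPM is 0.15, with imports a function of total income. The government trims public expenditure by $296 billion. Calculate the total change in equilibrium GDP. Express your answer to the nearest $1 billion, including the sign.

MPC = ΔC/ΔYd = (423.093 − 120)/(708 − 351) = 303.093/357 = 0.849.
Expenditure multiplier = 1/(1 − c(1−t) + m) = 1/(1 − 0.849×0.76 + 0.15) = 1/0.50476 ≈ 1.981.
ΔY = k × ΔG = (−$296 billion) / 0.50476 ≈ −$586 billion.

−$586 billion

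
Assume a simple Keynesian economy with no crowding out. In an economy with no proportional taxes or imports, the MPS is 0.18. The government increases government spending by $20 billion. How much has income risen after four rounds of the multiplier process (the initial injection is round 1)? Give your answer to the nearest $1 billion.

MPC = 1 − MPS = 1 − 0.18 = 0.82.
Round 1 adds ΔG = $20 billion; each later round is MPC = 0.82 times the previous.
After 4 rounds: 20 + 16.4 + 13.448 + 11.02736 = ΔG·(1 − c^4)/(1 − c) = 20 × (1 − 0.45212176)/0.18 ≈ $61 billion.

$61 billion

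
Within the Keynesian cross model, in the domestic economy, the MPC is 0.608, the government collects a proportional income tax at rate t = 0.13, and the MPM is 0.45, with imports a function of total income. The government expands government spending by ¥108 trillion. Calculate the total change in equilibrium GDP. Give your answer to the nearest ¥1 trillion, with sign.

Government-spending multiplier = 1/(1 − c(1−t) + m) = 1/(1 − 0.608×0.87 + 0.45) = 1/0.92104 ≈ 1.086.
ΔY = k × ΔG = (+¥108 trillion) / 0.92104 ≈ +¥117 trillion.

+¥117 trillion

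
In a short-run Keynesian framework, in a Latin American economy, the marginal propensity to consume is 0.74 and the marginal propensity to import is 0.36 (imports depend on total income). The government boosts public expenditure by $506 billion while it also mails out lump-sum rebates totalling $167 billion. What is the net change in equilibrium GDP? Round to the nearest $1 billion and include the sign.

Expenditure multiplier = 1/(1 − c + m) = 1/(1 − 0.74 + 0.36) = 1/0.62 ≈ 1.613.
ΔG contributes k·ΔG = (+$506 billion) / 0.62 ≈ +$816.1 billion.
ΔT of −$167 billion changes first-round spending by −c·ΔT = +$123.58 billion, contributing k·(−c·ΔT) = (+$123.58 billion) / 0.62 ≈ +$199.3 billion.
Net ΔY = k(ΔG − c·ΔT) = (+$629.58 billion) / 0.62 ≈ +$1,015 billion.

+$1,015 billion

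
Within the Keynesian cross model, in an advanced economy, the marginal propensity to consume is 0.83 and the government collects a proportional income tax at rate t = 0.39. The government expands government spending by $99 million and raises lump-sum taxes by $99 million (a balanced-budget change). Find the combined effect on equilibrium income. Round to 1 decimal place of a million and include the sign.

Expenditure multiplier = 1/(1 − c(1−t)) = 1/(1 − 0.83×0.61) = 1/0.4937 ≈ 2.026.
ΔG contributes k·ΔG = (+$99 million) / 0.4937 ≈ +$200.5 million.
ΔT of +$99 million changes first-round spending by −c·ΔT = −$82.17 million, contributing k·(−c·ΔT) = (−$82.17 million) / 0.4937 ≈ −$166.4 million.
Net ΔY = k(ΔG − c·ΔT) = (+$16.83 million) / 0.4937 ≈ +$34.1 million.

+$34.1 million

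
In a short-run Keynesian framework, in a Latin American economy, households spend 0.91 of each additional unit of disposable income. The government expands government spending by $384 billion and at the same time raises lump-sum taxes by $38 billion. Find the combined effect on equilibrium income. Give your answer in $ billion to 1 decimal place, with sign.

+$3,882.4 billion

Expenditure multiplier = 1/(1 − MPC) = 1/(1 − 0.91) = 1/0.09 ≈ 11.111.
ΔG contributes k·ΔG = (+$384 billion) / 0.09 ≈ +$4,266.7 billion.
ΔT of +$38 billion changes first-round spending by −c·ΔT = −$34.58 billion, contributing k·(−c·ΔT) = (−$34.58 billion) / 0.09 ≈ −$384.2 billion.
Net ΔY = k(ΔG − c·ΔT) = (+$349.42 billion) / 0.09 ≈ +$3,882.4 billion.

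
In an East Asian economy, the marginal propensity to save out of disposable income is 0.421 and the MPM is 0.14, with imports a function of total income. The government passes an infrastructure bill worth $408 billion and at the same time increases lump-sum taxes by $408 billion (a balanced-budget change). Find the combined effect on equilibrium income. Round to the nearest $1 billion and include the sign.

MPC = 1 − MPS = 1 − 0.421 = 0.579.
Expenditure multiplier = 1/(1 − c + m) = 1/(1 − 0.579 + 0.14) = 1/0.561 ≈ 1.783.
ΔG contributes k·ΔG = (+$408 billion) / 0.561 ≈ +$727.3 billion.
ΔT of +$408 billion changes first-round spending by −c·ΔT = −$236.232 billion, contributing k·(−c·ΔT) = (−$236.232 billion) / 0.561 ≈ −$421.1 billion.
Net ΔY = k(ΔG − c·ΔT) = (+$171.768 billion) / 0.561 ≈ +$306 billion.

+$306 billion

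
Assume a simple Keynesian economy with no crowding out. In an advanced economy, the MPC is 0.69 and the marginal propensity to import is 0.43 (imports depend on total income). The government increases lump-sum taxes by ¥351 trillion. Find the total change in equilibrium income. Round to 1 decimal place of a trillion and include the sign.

−¥327.3 trillion

A lump-sum tax change of +¥351 trillion shifts disposable income by −¥351 trillion; first-round consumption changes by −c × ΔT = −0.69 × (+¥351 trillion) = −¥242.19 trillion.
Expenditure multiplier = 1/(1 − c + m) = 1/(1 − 0.69 + 0.43) = 1/0.74 ≈ 1.351.
The tax multiplier is −c × k ≈ −0.932, so ΔY = k × (−c·ΔT) = (−¥242.19 trillion) / 0.74 ≈ −¥327.3 trillion.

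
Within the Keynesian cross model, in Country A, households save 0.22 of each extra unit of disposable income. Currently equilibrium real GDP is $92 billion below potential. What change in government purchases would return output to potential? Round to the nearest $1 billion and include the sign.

+$20 billion

MPC = 1 − MPS = 1 − 0.22 = 0.78.
Spending multiplier = 1/(1 − MPC) = 1/(1 − 0.78) = 1/0.22 ≈ 4.545.
Need ΔY = +$92 billion, so ΔG = ΔY/k = (+$92 billion) × 0.22 ≈ +$20 billion.
The government should increase government purchases by $20 billion.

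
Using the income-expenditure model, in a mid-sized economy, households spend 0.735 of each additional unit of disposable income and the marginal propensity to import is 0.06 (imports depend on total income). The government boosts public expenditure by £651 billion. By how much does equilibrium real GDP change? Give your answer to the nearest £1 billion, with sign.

+£2,003 billion

Spending multiplier = 1/(1 − c + m) = 1/(1 − 0.735 + 0.06) = 1/0.325 ≈ 3.077.
ΔY = k × ΔG = (+£651 billion) / 0.325 ≈ +£2,003 billion.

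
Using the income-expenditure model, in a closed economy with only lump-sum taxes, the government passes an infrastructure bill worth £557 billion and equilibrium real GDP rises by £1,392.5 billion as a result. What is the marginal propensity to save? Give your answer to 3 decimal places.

0.400

Implied spending multiplier k = ΔY/ΔG = 1,392.5/557 = 2.5.
Since k = 1/(1 − MPC), MPC = 1 − 1/k = 1 − ΔG/ΔY = 1 − 557/1,392.5 = 0.600.
MPS = 1 − MPC = 0.400.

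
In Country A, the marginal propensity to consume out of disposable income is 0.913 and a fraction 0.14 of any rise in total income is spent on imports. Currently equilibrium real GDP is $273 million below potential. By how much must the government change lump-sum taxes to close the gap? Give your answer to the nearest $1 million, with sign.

Spending multiplier = 1/(1 − c + m) = 1/(1 − 0.913 + 0.14) = 1/0.227 ≈ 4.405.
Tax multiplier = −c·k = −0.913/0.227 ≈ −4.022. Need ΔY = +$273 million, so ΔT = ΔY/(−c·k) = −(+$273 million) × 0.227 / 0.913 ≈ −$68 million.
The government should cut lump-sum taxes by $68 million.

−$68 million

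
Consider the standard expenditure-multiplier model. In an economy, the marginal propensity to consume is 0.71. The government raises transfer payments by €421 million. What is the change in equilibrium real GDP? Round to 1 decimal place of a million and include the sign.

+€1,030.7 million

The transfer change shifts disposable income by +€421 million, so first-round consumption changes by c·ΔTR = 0.71 × (+€421 million) = +€298.91 million.
Expenditure multiplier = 1/(1 − MPC) = 1/(1 − 0.71) = 1/0.29 ≈ 3.448.
The transfer multiplier is c × k ≈ 2.448, so ΔY = k × (c·ΔTR) = (+€298.91 million) / 0.29 ≈ +€1,030.7 million.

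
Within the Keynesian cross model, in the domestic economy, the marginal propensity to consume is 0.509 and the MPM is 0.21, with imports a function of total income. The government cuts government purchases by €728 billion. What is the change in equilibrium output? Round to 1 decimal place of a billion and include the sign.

−€1,038.5 billion

Government-spending multiplier = 1/(1 − c + m) = 1/(1 − 0.509 + 0.21) = 1/0.701 ≈ 1.427.
ΔY = k × ΔG = (−€728 billion) / 0.701 ≈ −€1,038.5 billion.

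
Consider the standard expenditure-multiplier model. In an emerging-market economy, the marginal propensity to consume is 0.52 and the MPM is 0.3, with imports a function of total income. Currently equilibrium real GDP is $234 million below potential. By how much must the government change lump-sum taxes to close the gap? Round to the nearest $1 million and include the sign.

Spending multiplier = 1/(1 − c + m) = 1/(1 − 0.52 + 0.3) = 1/0.78 ≈ 1.282.
Tax multiplier = −c·k = −0.52/0.78 ≈ −0.667. Need ΔY = +$234 million, so ΔT = ΔY/(−c·k) = −(+$234 million) × 0.78 / 0.52 = −$351 million.
The government should cut lump-sum taxes by $351 million.

−$351 million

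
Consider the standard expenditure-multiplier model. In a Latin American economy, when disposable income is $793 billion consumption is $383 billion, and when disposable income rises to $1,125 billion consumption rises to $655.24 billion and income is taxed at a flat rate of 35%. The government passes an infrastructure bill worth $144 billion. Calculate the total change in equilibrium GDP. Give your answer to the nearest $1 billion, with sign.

MPC = ΔC/ΔYd = (655.24 − 383)/(1,125 − 793) = 272.24/332 = 0.82.
Government-spending multiplier = 1/(1 − c(1−t)) = 1/(1 − 0.82×0.65) = 1/0.467 ≈ 2.141.
ΔY = k × ΔG = (+$144 billion) / 0.467 ≈ +$308 billion.

+$308 billion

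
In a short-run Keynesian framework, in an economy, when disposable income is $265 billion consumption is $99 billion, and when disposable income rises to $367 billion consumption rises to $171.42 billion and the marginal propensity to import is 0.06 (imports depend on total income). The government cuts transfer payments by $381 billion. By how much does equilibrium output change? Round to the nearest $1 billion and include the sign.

MPC = ΔC/ΔYd = (171.42 − 99)/(367 − 265) = 72.42/102 = 0.71.
The transfer change shifts disposable income by −$381 billion, so first-round consumption changes by c·ΔTR = 0.71 × (−$381 billion) = −$270.51 billion.
Expenditure multiplier = 1/(1 − c + m) = 1/(1 − 0.71 + 0.06) = 1/0.35 ≈ 2.857.
The transfer multiplier is c × k ≈ 2.029, so ΔY = k × (c·ΔTR) = (−$270.51 billion) / 0.35 ≈ −$773 billion.

−$773 billion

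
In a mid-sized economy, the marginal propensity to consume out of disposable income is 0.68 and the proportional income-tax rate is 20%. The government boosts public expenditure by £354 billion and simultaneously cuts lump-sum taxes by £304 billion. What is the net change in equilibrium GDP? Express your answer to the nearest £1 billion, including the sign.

+£1,230 billion

Expenditure multiplier = 1/(1 − c(1−t)) = 1/(1 − 0.68×0.8) = 1/0.456 ≈ 2.193.
ΔG contributes k·ΔG = (+£354 billion) / 0.456 ≈ +£776.3 billion.
ΔT of −£304 billion changes first-round spending by −c·ΔT = +£206.72 billion, contributing k·(−c·ΔT) = (+£206.72 billion) / 0.456 ≈ +£453.3 billion.
Net ΔY = k(ΔG − c·ΔT) = (+£560.72 billion) / 0.456 ≈ +£1,230 billion.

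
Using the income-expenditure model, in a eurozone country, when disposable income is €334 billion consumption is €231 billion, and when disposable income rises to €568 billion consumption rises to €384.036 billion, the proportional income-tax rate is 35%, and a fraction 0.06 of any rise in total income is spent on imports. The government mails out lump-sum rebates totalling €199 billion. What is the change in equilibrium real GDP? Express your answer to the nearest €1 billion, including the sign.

MPC = ΔC/ΔYd = (384.036 − 231)/(568 − 334) = 153.036/234 = 0.654.
A lump-sum tax change of −€199 billion shifts disposable income by +€199 billion; first-round consumption changes by −c × ΔT = −0.654 × (−€199 billion) = +€130.146 billion.
Expenditure multiplier = 1/(1 − c(1−t) + m) = 1/(1 − 0.654×0.65 + 0.06) = 1/0.6349 ≈ 1.575.
The tax multiplier is −c × k ≈ −1.03, so ΔY = k × (−c·ΔT) = (+€130.146 billion) / 0.6349 ≈ +€205 billion.

+€205 billion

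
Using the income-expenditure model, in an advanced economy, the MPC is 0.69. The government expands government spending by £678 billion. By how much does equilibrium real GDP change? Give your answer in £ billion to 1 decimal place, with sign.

+£2,187.1 billion

Expenditure multiplier = 1/(1 − MPC) = 1/(1 − 0.69) = 1/0.31 ≈ 3.226.
ΔY = k × ΔG = (+£678 billion) / 0.31 ≈ +£2,187.1 billion.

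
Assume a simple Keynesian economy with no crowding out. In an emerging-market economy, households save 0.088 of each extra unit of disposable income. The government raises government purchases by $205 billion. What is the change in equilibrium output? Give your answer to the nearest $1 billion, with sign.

+$2,330 billion

MPC = 1 − MPS = 1 − 0.088 = 0.912.
Government-spending multiplier = 1/(1 − MPC) = 1/(1 − 0.912) = 1/0.088 ≈ 11.364.
ΔY = k × ΔG = (+$205 billion) / 0.088 ≈ +$2,330 billion.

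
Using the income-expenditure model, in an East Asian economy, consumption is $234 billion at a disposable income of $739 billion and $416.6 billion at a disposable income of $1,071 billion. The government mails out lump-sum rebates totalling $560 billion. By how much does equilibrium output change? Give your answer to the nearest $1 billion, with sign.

+$684 billion

MPC = ΔC/ΔYd = (416.6 − 234)/(1,071 − 739) = 182.6/332 = 0.55.
A lump-sum tax change of −$560 billion shifts disposable income by +$560 billion; first-round consumption changes by −c × ΔT = −0.55 × (−$560 billion) = +$308 billion.
Expenditure multiplier = 1/(1 − MPC) = 1/(1 − 0.55) = 1/0.45 ≈ 2.222.
The tax multiplier is −c × k ≈ −1.222, so ΔY = k × (−c·ΔT) = (+$308 billion) / 0.45 ≈ +$684 billion.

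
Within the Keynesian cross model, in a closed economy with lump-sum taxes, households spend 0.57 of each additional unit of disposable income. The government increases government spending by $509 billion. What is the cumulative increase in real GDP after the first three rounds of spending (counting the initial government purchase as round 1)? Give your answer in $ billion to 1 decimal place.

Round 1 adds ΔG = $509 billion; each later round is MPC = 0.57 times the previous.
After 3 rounds: 509 + 290.13 + 165.3741 = ΔG·(1 − c^3)/(1 − c) = 509 × (1 − 0.185193)/0.43 ≈ $964.5 billion.

$964.5 billion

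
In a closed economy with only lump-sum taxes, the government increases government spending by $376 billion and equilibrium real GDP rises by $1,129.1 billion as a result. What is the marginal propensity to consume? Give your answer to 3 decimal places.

0.667

Implied spending multiplier k = ΔY/ΔG = 1,129.1/376 ≈ 3.0029.
Since k = 1/(1 − MPC), MPC = 1 − 1/k = 1 − ΔG/ΔY = 1 − 376/1,129.1 ≈ 0.667.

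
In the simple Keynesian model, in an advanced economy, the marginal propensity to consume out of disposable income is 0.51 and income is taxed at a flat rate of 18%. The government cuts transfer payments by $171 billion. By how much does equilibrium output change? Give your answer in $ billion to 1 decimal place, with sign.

The transfer change shifts disposable income by −$171 billion, so first-round consumption changes by c·ΔTR = 0.51 × (−$171 billion) = −$87.21 billion.
Expenditure multiplier = 1/(1 − c(1−t)) = 1/(1 − 0.51×0.82) = 1/0.5818 ≈ 1.719.
The transfer multiplier is c × k ≈ 0.877, so ΔY = k × (c·ΔTR) = (−$87.21 billion) / 0.5818 ≈ −$149.9 billion.

−$149.9 billion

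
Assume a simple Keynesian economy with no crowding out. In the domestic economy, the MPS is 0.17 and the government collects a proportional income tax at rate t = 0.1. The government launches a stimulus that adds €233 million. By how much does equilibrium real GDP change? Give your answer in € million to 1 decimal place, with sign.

+€920.9 million

MPC = 1 − MPS = 1 − 0.17 = 0.83.
Expenditure multiplier = 1/(1 − c(1−t)) = 1/(1 − 0.83×0.9) = 1/0.253 ≈ 3.953.
ΔY = k × ΔG = (+€233 million) / 0.253 ≈ +€920.9 million.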